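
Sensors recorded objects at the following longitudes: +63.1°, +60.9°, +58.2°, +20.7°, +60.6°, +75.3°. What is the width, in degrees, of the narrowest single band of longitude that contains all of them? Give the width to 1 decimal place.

54.6°

Sort the longitudes: +20.7°, +58.2°, +60.6°, +60.9°, +63.1°, +75.3°.
Eastward gaps between consecutive values (wrapping around): 37.5°, 2.4°, 0.3°, 2.2°, 12.2°, 305.4°.
Largest gap = 305.4° ⇒ minimal covering band is its complement: 360° − 305.4° = 54.6°.
Band runs from +20.7° eastward to +75.3°.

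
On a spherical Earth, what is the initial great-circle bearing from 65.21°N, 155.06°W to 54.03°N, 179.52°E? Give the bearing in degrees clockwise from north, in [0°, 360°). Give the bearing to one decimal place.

240.6°

Δλ = 179.52 − -155.06 = 334.58°; wrapped into (−180°, 180°]: -25.42°.
θ = atan2( sin Δλ · cos φ₂ , cos φ₁ · sin φ₂ − sin φ₁ · cos φ₂ · cos Δλ )
  = atan2(-0.25213, -0.14227) = -119.435° → normalised to [0°, 360°): 240.565°.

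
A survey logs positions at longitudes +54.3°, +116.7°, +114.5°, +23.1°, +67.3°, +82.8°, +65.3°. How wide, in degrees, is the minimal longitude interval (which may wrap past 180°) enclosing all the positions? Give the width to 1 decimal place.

Sort the longitudes: +23.1°, +54.3°, +65.3°, +67.3°, +82.8°, +114.5°, +116.7°.
Eastward gaps between consecutive values (wrapping around): 31.2°, 11.0°, 2.0°, 15.5°, 31.7°, 2.2°, 266.4°.
Largest gap = 266.4° ⇒ minimal covering band is its complement: 360° − 266.4° = 93.6°.
Band runs from +23.1° eastward to +116.7°.

93.6°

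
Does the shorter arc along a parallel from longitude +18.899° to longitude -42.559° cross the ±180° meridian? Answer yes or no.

No

Signed shortest Δλ = ((-42.559 − 18.899 + 180) mod 360) − 180 = -61.458°.
Going west by 61.458° from +18.899° reaches -42.559° without touching 180°.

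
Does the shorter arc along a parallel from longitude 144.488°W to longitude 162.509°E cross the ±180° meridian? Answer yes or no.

Naïve |162.509 − -144.488| = 306.997° > 180°, so the shorter arc goes the other way round — across 180°.
Signed shortest Δλ = ((162.509 − -144.488 + 180) mod 360) − 180 = -53.003°.
Going west by 53.003° from -144.488° passes through 180° before reaching +162.509°.

Yes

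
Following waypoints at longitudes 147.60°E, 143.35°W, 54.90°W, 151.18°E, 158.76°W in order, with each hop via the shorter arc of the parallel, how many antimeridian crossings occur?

3

Leg 1: +147.60° → -143.35°, shortest Δλ = 69.05° (east) — crosses 180°.
Leg 2: -143.35° → -54.90°, shortest Δλ = 88.45° (east) — does not cross 180°.
Leg 3: -54.90° → +151.18°, shortest Δλ = -153.92° (west) — crosses 180°.
Leg 4: +151.18° → -158.76°, shortest Δλ = 50.06° (east) — crosses 180°.
Total crossings: 3.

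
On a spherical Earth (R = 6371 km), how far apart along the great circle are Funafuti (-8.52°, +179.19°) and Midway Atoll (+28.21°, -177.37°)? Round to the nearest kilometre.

Δλ = -177.37 − 179.19 = -356.56°; wrapped into (−180°, 180°]: 3.44°.
Δφ = 28.21 − -8.52 = 36.73°.
a = sin²(Δφ/2) + cos φ₁ · cos φ₂ · sin²(Δλ/2) = 0.100054.
c = 2·atan2(√a, √(1−a)) = 0.64368 rad → d = 6371·c ≈ 4100.89 km.

4101 km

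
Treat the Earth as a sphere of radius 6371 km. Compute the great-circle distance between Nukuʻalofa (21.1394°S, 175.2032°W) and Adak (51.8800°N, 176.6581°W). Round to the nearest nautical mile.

Δλ = -176.6581 − -175.2032 = -1.4549°.
Δφ = 51.8800 − -21.1394 = 73.0194°.
a = sin²(Δφ/2) + cos φ₁ · cos φ₂ · sin²(Δλ/2) = 0.354069.
c = 2·atan2(√a, √(1−a)) = 1.27462 rad → d = 6371·c ≈ 8120.62 km ≈ 4384.79 nmi.

4385 nmi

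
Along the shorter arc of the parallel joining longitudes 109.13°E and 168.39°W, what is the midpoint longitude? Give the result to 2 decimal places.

Signed shortest Δλ from +109.13° to -168.39° is +82.48°.
Midpoint longitude = +109.13° + (+82.48°)/2 = +109.13° + 41.24° = +150.37°.
(The naïve average (+109.13 + -168.39)/2 = -29.63° is on the wrong side of the globe.)

150.37°E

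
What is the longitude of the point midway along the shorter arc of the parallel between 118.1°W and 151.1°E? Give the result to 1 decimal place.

163.5°W

Signed shortest Δλ from -118.1° to +151.1° is -90.8°.
Midpoint longitude = -118.1° + (-90.8°)/2 = -118.1° − 45.4° = -163.5°.
(The naïve average (-118.1 + +151.1)/2 = 16.5° is on the wrong side of the globe.)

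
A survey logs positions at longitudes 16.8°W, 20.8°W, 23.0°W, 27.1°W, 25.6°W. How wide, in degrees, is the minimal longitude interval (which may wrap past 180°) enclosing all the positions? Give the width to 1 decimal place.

10.3°

Sort the longitudes: -27.1°, -25.6°, -23.0°, -20.8°, -16.8°.
Eastward gaps between consecutive values (wrapping around): 1.5°, 2.6°, 2.2°, 4.0°, 349.7°.
Largest gap = 349.7° ⇒ minimal covering band is its complement: 360° − 349.7° = 10.3°.
Band runs from -27.1° eastward to -16.8°.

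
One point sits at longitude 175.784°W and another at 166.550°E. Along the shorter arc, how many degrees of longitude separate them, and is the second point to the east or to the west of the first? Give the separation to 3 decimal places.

17.666° west

Raw difference: 166.550 − -175.784 = 342.334°.
Normalise into (−180°, 180°]: 342.334° − 360° = -17.666°.
Negative ⇒ the second point lies to the west; separation 17.666°.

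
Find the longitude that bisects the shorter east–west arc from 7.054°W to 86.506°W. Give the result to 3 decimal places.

Signed shortest Δλ from -7.054° to -86.506° is -79.452°.
Midpoint longitude = -7.054° + (-79.452°)/2 = -7.054° − 39.726° = -46.780°.

46.780°W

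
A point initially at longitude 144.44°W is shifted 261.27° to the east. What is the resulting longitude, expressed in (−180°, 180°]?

116.83°E

Start at -144.44°; shift +261.27° → +116.83°.
+116.83° already lies in (−180°, 180°].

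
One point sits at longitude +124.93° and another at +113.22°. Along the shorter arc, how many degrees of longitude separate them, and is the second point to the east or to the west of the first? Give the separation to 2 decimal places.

Raw difference: 113.22 − 124.93 = -11.71°.
Normalise into (−180°, 180°]: -11.71° stays -11.71°.
Negative ⇒ the second point lies to the west; separation 11.71°.

11.71° west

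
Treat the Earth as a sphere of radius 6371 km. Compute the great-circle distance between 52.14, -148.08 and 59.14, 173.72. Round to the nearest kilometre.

2481 km

Δλ = 173.72 − -148.08 = 321.80°; wrapped into (−180°, 180°]: -38.20°.
Δφ = 59.14 − 52.14 = 7.00°.
a = sin²(Δφ/2) + cos φ₁ · cos φ₂ · sin²(Δλ/2) = 0.037434.
c = 2·atan2(√a, √(1−a)) = 0.38941 rad → d = 6371·c ≈ 2480.96 km.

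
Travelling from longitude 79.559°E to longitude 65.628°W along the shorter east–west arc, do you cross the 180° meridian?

No

Signed shortest Δλ = ((-65.628 − 79.559 + 180) mod 360) − 180 = -145.187°.
Going west by 145.187° from +79.559° reaches -65.628° without touching 180°.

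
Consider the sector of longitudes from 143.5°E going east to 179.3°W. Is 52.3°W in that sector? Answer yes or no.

Band width going east from +143.5° to -179.3°: ((-179.3 − 143.5) mod 360) = 37.2°.
Offset of -52.3° east of the west edge: ((-52.3 − 143.5) mod 360) = 164.2°.
164.2° > 37.2° ⇒ outside.

No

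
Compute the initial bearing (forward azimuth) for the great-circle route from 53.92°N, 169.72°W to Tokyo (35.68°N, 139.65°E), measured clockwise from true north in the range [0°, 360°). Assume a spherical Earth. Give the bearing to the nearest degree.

263°

Δλ = 139.65 − -169.72 = 309.37°; wrapped into (−180°, 180°]: -50.63°.
θ = atan2( sin Δλ · cos φ₂ , cos φ₁ · sin φ₂ − sin φ₁ · cos φ₂ · cos Δλ )
  = atan2(-0.62795, -0.07294) = -96.625° → normalised to [0°, 360°): 263.375°.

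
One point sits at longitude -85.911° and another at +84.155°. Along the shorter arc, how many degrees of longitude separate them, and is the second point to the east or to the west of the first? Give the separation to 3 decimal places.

Raw difference: 84.155 − -85.911 = 170.066°.
Normalise into (−180°, 180°]: 170.066° stays 170.066°.
Positive ⇒ the second point lies to the east; separation 170.066°.

170.066° east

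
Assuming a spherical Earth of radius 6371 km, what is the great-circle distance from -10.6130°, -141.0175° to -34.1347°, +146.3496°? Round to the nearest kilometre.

Δλ = 146.3496 − -141.0175 = 287.3671°; wrapped into (−180°, 180°]: -72.6329°.
Δφ = -34.1347 − -10.6130 = -23.5217°.
a = sin²(Δφ/2) + cos φ₁ · cos φ₂ · sin²(Δλ/2) = 0.326905.
c = 2·atan2(√a, √(1−a)) = 1.21729 rad → d = 6371·c ≈ 7755.35 km.

7755 km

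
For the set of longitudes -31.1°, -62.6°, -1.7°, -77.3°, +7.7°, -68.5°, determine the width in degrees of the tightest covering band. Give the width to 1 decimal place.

Sort the longitudes: -77.3°, -68.5°, -62.6°, -31.1°, -1.7°, +7.7°.
Eastward gaps between consecutive values (wrapping around): 8.8°, 5.9°, 31.5°, 29.4°, 9.4°, 275.0°.
Largest gap = 275.0° ⇒ minimal covering band is its complement: 360° − 275.0° = 85.0°.
Band runs from -77.3° eastward to +7.7°.

85.0°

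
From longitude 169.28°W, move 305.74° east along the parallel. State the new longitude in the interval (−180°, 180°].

136.46°E

Start at -169.28°; shift +305.74° → +136.46°.
+136.46° already lies in (−180°, 180°].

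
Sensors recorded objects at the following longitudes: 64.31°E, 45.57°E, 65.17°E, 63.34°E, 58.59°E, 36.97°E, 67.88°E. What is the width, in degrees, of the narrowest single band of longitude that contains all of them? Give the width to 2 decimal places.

Sort the longitudes: +36.97°, +45.57°, +58.59°, +63.34°, +64.31°, +65.17°, +67.88°.
Eastward gaps between consecutive values (wrapping around): 8.60°, 13.02°, 4.75°, 0.97°, 0.86°, 2.71°, 329.09°.
Largest gap = 329.09° ⇒ minimal covering band is its complement: 360° − 329.09° = 30.91°.
Band runs from +36.97° eastward to +67.88°.

30.91°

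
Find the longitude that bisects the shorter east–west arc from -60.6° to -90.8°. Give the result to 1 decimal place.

Signed shortest Δλ from -60.6° to -90.8° is -30.2°.
Midpoint longitude = -60.6° + (-30.2°)/2 = -60.6° − 15.1° = -75.7°.

-75.7°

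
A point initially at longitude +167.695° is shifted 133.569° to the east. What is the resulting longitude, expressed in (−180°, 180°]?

-58.736°

Start at +167.695°; shift +133.569° → +301.264°.
+301.264° lies outside (−180°, 180°]; subtract 360° → -58.736°.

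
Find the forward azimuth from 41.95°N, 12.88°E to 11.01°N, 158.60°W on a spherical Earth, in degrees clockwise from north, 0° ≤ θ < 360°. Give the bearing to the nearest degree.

350°

Δλ = -158.60 − 12.88 = -171.48°.
θ = atan2( sin Δλ · cos φ₂ , cos φ₁ · sin φ₂ − sin φ₁ · cos φ₂ · cos Δλ )
  = atan2(-0.14543, 0.79097) = -10.418° → normalised to [0°, 360°): 349.582°.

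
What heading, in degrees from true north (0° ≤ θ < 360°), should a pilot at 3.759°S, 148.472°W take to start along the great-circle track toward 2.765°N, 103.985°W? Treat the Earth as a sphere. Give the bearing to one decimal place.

82.3°

Δλ = -103.985 − -148.472 = 44.487°.
θ = atan2( sin Δλ · cos φ₂ , cos φ₁ · sin φ₂ − sin φ₁ · cos φ₂ · cos Δλ )
  = atan2(0.69993, 0.09485) = 82.282° → normalised to [0°, 360°): 82.282°.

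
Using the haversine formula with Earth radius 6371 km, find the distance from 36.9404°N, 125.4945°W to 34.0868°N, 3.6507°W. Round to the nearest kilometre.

Δλ = -3.6507 − -125.4945 = 121.8438°.
Δφ = 34.0868 − 36.9404 = -2.8536°.
a = sin²(Δφ/2) + cos φ₁ · cos φ₂ · sin²(Δλ/2) = 0.506211.
c = 2·atan2(√a, √(1−a)) = 1.58322 rad → d = 6371·c ≈ 10086.69 km.

10087 km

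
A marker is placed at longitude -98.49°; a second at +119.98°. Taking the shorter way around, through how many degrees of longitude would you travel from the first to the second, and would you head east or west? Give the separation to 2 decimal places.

Raw difference: 119.98 − -98.49 = 218.47°.
Normalise into (−180°, 180°]: 218.47° − 360° = -141.53°.
Negative ⇒ the second point lies to the west; separation 141.53°.

141.53° west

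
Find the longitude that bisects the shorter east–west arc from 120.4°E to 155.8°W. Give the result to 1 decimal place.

Signed shortest Δλ from +120.4° to -155.8° is +83.8°.
Midpoint longitude = +120.4° + (+83.8°)/2 = +120.4° + 41.9° = +162.3°.
(The naïve average (+120.4 + -155.8)/2 = -17.7° is on the wrong side of the globe.)

162.3°E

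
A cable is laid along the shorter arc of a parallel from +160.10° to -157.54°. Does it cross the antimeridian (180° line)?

Yes

Naïve |-157.54 − 160.10| = 317.64° > 180°, so the shorter arc goes the other way round — across 180°.
Signed shortest Δλ = ((-157.54 − 160.10 + 180) mod 360) − 180 = 42.36°.
Going east by 42.36° from +160.10° passes through 180° before reaching -157.54°.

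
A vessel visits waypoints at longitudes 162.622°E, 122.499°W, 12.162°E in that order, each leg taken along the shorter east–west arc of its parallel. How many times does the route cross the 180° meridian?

Leg 1: +162.622° → -122.499°, shortest Δλ = 74.879° (east) — crosses 180°.
Leg 2: -122.499° → +12.162°, shortest Δλ = 134.661° (east) — does not cross 180°.
Total crossings: 1.

1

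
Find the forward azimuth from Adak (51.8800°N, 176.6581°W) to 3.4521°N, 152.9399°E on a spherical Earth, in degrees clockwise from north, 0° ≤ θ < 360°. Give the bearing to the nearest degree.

218°

Δλ = 152.9399 − -176.6581 = 329.5980°; wrapped into (−180°, 180°]: -30.4020°.
θ = atan2( sin Δλ · cos φ₂ , cos φ₁ · sin φ₂ − sin φ₁ · cos φ₂ · cos Δλ )
  = atan2(-0.50515, -0.64014) = -141.722° → normalised to [0°, 360°): 218.278°.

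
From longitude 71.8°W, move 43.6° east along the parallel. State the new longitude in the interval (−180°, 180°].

28.2°W

Start at -71.8°; shift +43.6° → -28.2°.
-28.2° already lies in (−180°, 180°].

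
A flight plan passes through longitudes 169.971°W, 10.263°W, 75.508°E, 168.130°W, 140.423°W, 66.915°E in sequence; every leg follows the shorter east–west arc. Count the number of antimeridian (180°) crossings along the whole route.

2

Leg 1: -169.971° → -10.263°, shortest Δλ = 159.708° (east) — does not cross 180°.
Leg 2: -10.263° → +75.508°, shortest Δλ = 85.771° (east) — does not cross 180°.
Leg 3: +75.508° → -168.130°, shortest Δλ = 116.362° (east) — crosses 180°.
Leg 4: -168.130° → -140.423°, shortest Δλ = 27.707° (east) — does not cross 180°.
Leg 5: -140.423° → +66.915°, shortest Δλ = -152.662° (west) — crosses 180°.
Total crossings: 2.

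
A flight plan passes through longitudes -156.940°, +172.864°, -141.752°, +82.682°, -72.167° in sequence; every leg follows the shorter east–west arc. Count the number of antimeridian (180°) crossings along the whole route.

Leg 1: -156.940° → +172.864°, shortest Δλ = -30.196° (west) — crosses 180°.
Leg 2: +172.864° → -141.752°, shortest Δλ = 45.384° (east) — crosses 180°.
Leg 3: -141.752° → +82.682°, shortest Δλ = -135.566° (west) — crosses 180°.
Leg 4: +82.682° → -72.167°, shortest Δλ = -154.849° (west) — does not cross 180°.
Total crossings: 3.

3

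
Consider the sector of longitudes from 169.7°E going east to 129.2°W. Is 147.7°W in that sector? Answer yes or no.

Band width going east from +169.7° to -129.2°: ((-129.2 − 169.7) mod 360) = 61.1°.
Offset of -147.7° east of the west edge: ((-147.7 − 169.7) mod 360) = 42.6°.
42.6° ≤ 61.1° ⇒ inside.

Yes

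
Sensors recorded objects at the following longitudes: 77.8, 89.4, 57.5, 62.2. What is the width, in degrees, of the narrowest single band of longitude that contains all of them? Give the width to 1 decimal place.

31.9°

Sort the longitudes: +57.5°, +62.2°, +77.8°, +89.4°.
Eastward gaps between consecutive values (wrapping around): 4.7°, 15.6°, 11.6°, 328.1°.
Largest gap = 328.1° ⇒ minimal covering band is its complement: 360° − 328.1° = 31.9°.
Band runs from +57.5° eastward to +89.4°.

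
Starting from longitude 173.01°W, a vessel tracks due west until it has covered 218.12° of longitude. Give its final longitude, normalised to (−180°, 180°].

31.13°W

Start at -173.01°; shift −218.12° → -391.13°.
-391.13° lies outside (−180°, 180°]; add 360° → -31.13°.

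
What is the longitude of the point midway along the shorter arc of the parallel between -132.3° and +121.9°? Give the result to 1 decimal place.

Signed shortest Δλ from -132.3° to +121.9° is -105.8°.
Midpoint longitude = -132.3° + (-105.8°)/2 = -132.3° − 52.9° = -185.2°.
Normalise into (−180°, 180°]: +174.8°.
(The naïve average (-132.3 + +121.9)/2 = -5.2° is on the wrong side of the globe.)

+174.8°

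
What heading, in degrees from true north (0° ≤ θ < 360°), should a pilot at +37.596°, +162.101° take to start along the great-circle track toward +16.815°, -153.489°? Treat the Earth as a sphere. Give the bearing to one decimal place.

105.7°

Δλ = -153.489 − 162.101 = -315.590°; wrapped into (−180°, 180°]: 44.410°.
θ = atan2( sin Δλ · cos φ₂ , cos φ₁ · sin φ₂ − sin φ₁ · cos φ₂ · cos Δλ )
  = atan2(0.66987, -0.18798) = 105.675° → normalised to [0°, 360°): 105.675°.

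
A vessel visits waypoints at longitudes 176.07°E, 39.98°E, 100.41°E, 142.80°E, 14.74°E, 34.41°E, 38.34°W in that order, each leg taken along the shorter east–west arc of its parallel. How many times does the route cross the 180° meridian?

0

Leg 1: +176.07° → +39.98°, shortest Δλ = -136.09° (west) — does not cross 180°.
Leg 2: +39.98° → +100.41°, shortest Δλ = 60.43° (east) — does not cross 180°.
Leg 3: +100.41° → +142.80°, shortest Δλ = 42.39° (east) — does not cross 180°.
Leg 4: +142.80° → +14.74°, shortest Δλ = -128.06° (west) — does not cross 180°.
Leg 5: +14.74° → +34.41°, shortest Δλ = 19.67° (east) — does not cross 180°.
Leg 6: +34.41° → -38.34°, shortest Δλ = -72.75° (west) — does not cross 180°.
Total crossings: 0.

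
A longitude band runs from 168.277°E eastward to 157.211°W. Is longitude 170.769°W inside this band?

Band width going east from +168.277° to -157.211°: ((-157.211 − 168.277) mod 360) = 34.512°.
Offset of -170.769° east of the west edge: ((-170.769 − 168.277) mod 360) = 20.954°.
20.954° ≤ 34.512° ⇒ inside.

Yes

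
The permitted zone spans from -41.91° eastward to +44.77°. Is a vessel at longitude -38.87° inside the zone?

Band width going east from -41.91° to +44.77°: ((44.77 − -41.91) mod 360) = 86.68°.
Offset of -38.87° east of the west edge: ((-38.87 − -41.91) mod 360) = 3.04°.
3.04° ≤ 86.68° ⇒ inside.

Yes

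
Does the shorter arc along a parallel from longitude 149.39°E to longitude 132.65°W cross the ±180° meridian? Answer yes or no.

Yes

Naïve |-132.65 − 149.39| = 282.04° > 180°, so the shorter arc goes the other way round — across 180°.
Signed shortest Δλ = ((-132.65 − 149.39 + 180) mod 360) − 180 = 77.96°.
Going east by 77.96° from +149.39° passes through 180° before reaching -132.65°.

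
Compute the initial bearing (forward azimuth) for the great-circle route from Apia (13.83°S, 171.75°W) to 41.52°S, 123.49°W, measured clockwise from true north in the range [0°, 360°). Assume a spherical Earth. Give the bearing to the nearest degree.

Δλ = -123.49 − -171.75 = 48.26°.
θ = atan2( sin Δλ · cos φ₂ , cos φ₁ · sin φ₂ − sin φ₁ · cos φ₂ · cos Δλ )
  = atan2(0.55868, -0.52451) = 133.193° → normalised to [0°, 360°): 133.193°.

133°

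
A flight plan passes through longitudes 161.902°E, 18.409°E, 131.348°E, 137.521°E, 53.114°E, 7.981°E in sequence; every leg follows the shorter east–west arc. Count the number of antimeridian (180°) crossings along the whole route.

Leg 1: +161.902° → +18.409°, shortest Δλ = -143.493° (west) — does not cross 180°.
Leg 2: +18.409° → +131.348°, shortest Δλ = 112.939° (east) — does not cross 180°.
Leg 3: +131.348° → +137.521°, shortest Δλ = 6.173° (east) — does not cross 180°.
Leg 4: +137.521° → +53.114°, shortest Δλ = -84.407° (west) — does not cross 180°.
Leg 5: +53.114° → +7.981°, shortest Δλ = -45.133° (west) — does not cross 180°.
Total crossings: 0.

0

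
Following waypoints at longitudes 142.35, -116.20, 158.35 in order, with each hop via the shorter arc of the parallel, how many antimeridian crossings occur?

Leg 1: +142.35° → -116.20°, shortest Δλ = 101.45° (east) — crosses 180°.
Leg 2: -116.20° → +158.35°, shortest Δλ = -85.45° (west) — crosses 180°.
Total crossings: 2.

2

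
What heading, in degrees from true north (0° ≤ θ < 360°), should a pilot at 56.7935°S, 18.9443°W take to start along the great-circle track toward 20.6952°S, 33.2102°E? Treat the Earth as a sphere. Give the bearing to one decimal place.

68.8°

Δλ = 33.2102 − -18.9443 = 52.1545°.
θ = atan2( sin Δλ · cos φ₂ , cos φ₁ · sin φ₂ − sin φ₁ · cos φ₂ · cos Δλ )
  = atan2(0.73871, 0.28668) = 68.790° → normalised to [0°, 360°): 68.790°.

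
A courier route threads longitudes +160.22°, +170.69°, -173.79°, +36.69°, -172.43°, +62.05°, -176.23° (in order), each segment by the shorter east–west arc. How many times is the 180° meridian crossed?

Leg 1: +160.22° → +170.69°, shortest Δλ = 10.47° (east) — does not cross 180°.
Leg 2: +170.69° → -173.79°, shortest Δλ = 15.52° (east) — crosses 180°.
Leg 3: -173.79° → +36.69°, shortest Δλ = -149.52° (west) — crosses 180°.
Leg 4: +36.69° → -172.43°, shortest Δλ = 150.88° (east) — crosses 180°.
Leg 5: -172.43° → +62.05°, shortest Δλ = -125.52° (west) — crosses 180°.
Leg 6: +62.05° → -176.23°, shortest Δλ = 121.72° (east) — crosses 180°.
Total crossings: 5.

5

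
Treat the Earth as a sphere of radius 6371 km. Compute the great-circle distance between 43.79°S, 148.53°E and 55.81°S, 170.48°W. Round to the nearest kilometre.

3172 km

Δλ = -170.48 − 148.53 = -319.01°; wrapped into (−180°, 180°]: 40.99°.
Δφ = -55.81 − -43.79 = -12.02°.
a = sin²(Δφ/2) + cos φ₁ · cos φ₂ · sin²(Δλ/2) = 0.060691.
c = 2·atan2(√a, √(1−a)) = 0.49783 rad → d = 6371·c ≈ 3171.71 km.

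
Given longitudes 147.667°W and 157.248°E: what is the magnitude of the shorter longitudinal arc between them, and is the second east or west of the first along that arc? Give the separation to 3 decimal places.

Raw difference: 157.248 − -147.667 = 304.915°.
Normalise into (−180°, 180°]: 304.915° − 360° = -55.085°.
Negative ⇒ the second point lies to the west; separation 55.085°.

55.085° west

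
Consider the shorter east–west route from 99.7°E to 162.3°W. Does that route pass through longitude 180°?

Yes

Naïve |-162.3 − 99.7| = 262.0° > 180°, so the shorter arc goes the other way round — across 180°.
Signed shortest Δλ = ((-162.3 − 99.7 + 180) mod 360) − 180 = 98.0°.
Going east by 98.0° from +99.7° passes through 180° before reaching -162.3°.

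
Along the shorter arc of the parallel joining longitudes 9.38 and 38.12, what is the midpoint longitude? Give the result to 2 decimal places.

Signed shortest Δλ from +9.38° to +38.12° is +28.74°.
Midpoint longitude = +9.38° + (+28.74°)/2 = +9.38° + 14.37° = +23.75°.

+23.75°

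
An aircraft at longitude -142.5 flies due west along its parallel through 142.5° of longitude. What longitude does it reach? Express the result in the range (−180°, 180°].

+75.0°

Start at -142.5°; shift −142.5° → -285.0°.
-285.0° lies outside (−180°, 180°]; add 360° → +75.0°.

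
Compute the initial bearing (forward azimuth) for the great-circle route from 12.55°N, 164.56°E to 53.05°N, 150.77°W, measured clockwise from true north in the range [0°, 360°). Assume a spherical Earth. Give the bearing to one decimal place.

Δλ = -150.77 − 164.56 = -315.33°; wrapped into (−180°, 180°]: 44.67°.
θ = atan2( sin Δλ · cos φ₂ , cos φ₁ · sin φ₂ − sin φ₁ · cos φ₂ · cos Δλ )
  = atan2(0.42260, 0.68717) = 31.591° → normalised to [0°, 360°): 31.591°.

31.6°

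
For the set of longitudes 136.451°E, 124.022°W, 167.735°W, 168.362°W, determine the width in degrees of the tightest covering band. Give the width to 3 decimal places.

Sort the longitudes: -168.362°, -167.735°, -124.022°, +136.451°.
Eastward gaps between consecutive values (wrapping around): 0.627°, 43.713°, 260.473°, 55.187°.
Largest gap = 260.473° ⇒ minimal covering band is its complement: 360° − 260.473° = 99.527°.
Band runs from +136.451° eastward to -124.022°, crossing the antimeridian.

99.527°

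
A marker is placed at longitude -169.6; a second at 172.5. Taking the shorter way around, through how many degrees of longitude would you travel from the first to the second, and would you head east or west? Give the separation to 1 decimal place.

Raw difference: 172.5 − -169.6 = 342.1°.
Normalise into (−180°, 180°]: 342.1° − 360° = -17.9°.
Negative ⇒ the second point lies to the west; separation 17.9°.

17.9° west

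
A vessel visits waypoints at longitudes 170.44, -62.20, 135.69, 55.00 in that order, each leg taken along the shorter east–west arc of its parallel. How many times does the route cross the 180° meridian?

Leg 1: +170.44° → -62.20°, shortest Δλ = 127.36° (east) — crosses 180°.
Leg 2: -62.20° → +135.69°, shortest Δλ = -162.11° (west) — crosses 180°.
Leg 3: +135.69° → +55.00°, shortest Δλ = -80.69° (west) — does not cross 180°.
Total crossings: 2.

2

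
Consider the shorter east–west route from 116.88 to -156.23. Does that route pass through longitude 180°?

Yes

Naïve |-156.23 − 116.88| = 273.11° > 180°, so the shorter arc goes the other way round — across 180°.
Signed shortest Δλ = ((-156.23 − 116.88 + 180) mod 360) − 180 = 86.89°.
Going east by 86.89° from +116.88° passes through 180° before reaching -156.23°.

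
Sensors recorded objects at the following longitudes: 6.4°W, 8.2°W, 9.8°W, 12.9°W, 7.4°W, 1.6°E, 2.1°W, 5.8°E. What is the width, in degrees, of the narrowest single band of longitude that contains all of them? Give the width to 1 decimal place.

Sort the longitudes: -12.9°, -9.8°, -8.2°, -7.4°, -6.4°, -2.1°, +1.6°, +5.8°.
Eastward gaps between consecutive values (wrapping around): 3.1°, 1.6°, 0.8°, 1.0°, 4.3°, 3.7°, 4.2°, 341.3°.
Largest gap = 341.3° ⇒ minimal covering band is its complement: 360° − 341.3° = 18.7°.
Band runs from -12.9° eastward to +5.8°.

18.7°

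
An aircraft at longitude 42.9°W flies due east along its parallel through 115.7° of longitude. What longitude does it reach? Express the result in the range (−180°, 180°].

72.8°E

Start at -42.9°; shift +115.7° → +72.8°.
+72.8° already lies in (−180°, 180°].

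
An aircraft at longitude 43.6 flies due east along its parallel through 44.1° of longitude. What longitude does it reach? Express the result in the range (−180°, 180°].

+87.7°

Start at +43.6°; shift +44.1° → +87.7°.
+87.7° already lies in (−180°, 180°].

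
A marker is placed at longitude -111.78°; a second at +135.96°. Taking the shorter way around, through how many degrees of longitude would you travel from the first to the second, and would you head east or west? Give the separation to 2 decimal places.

Raw difference: 135.96 − -111.78 = 247.74°.
Normalise into (−180°, 180°]: 247.74° − 360° = -112.26°.
Negative ⇒ the second point lies to the west; separation 112.26°.

112.26° west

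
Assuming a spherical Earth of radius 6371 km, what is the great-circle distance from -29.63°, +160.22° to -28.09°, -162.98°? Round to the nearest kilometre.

Δλ = -162.98 − 160.22 = -323.20°; wrapped into (−180°, 180°]: 36.80°.
Δφ = -28.09 − -29.63 = 1.54°.
a = sin²(Δφ/2) + cos φ₁ · cos φ₂ · sin²(Δλ/2) = 0.076585.
c = 2·atan2(√a, √(1−a)) = 0.56080 rad → d = 6371·c ≈ 3572.85 km.

3573 km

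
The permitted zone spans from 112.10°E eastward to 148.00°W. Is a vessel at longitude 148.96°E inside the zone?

Band width going east from +112.10° to -148.00°: ((-148.00 − 112.10) mod 360) = 99.90°.
Offset of +148.96° east of the west edge: ((148.96 − 112.10) mod 360) = 36.86°.
36.86° ≤ 99.90° ⇒ inside.

Yes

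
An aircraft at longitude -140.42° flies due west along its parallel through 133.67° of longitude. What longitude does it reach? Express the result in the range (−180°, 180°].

+85.91°

Start at -140.42°; shift −133.67° → -274.09°.
-274.09° lies outside (−180°, 180°]; add 360° → +85.91°.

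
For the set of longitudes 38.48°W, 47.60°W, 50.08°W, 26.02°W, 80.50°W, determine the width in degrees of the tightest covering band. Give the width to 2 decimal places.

54.48°

Sort the longitudes: -80.50°, -50.08°, -47.60°, -38.48°, -26.02°.
Eastward gaps between consecutive values (wrapping around): 30.42°, 2.48°, 9.12°, 12.46°, 305.52°.
Largest gap = 305.52° ⇒ minimal covering band is its complement: 360° − 305.52° = 54.48°.
Band runs from -80.50° eastward to -26.02°.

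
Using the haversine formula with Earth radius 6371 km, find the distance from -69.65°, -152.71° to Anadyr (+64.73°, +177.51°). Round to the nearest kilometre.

15120 km

Δλ = 177.51 − -152.71 = 330.22°; wrapped into (−180°, 180°]: -29.78°.
Δφ = 64.73 − -69.65 = 134.38°.
a = sin²(Δφ/2) + cos φ₁ · cos φ₂ · sin²(Δλ/2) = 0.859509.
c = 2·atan2(√a, √(1−a)) = 2.37319 rad → d = 6371·c ≈ 15119.56 km.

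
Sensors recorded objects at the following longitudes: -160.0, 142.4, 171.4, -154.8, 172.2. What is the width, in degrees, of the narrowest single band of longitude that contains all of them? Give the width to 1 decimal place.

Sort the longitudes: -160.0°, -154.8°, +142.4°, +171.4°, +172.2°.
Eastward gaps between consecutive values (wrapping around): 5.2°, 297.2°, 29.0°, 0.8°, 27.8°.
Largest gap = 297.2° ⇒ minimal covering band is its complement: 360° − 297.2° = 62.8°.
Band runs from +142.4° eastward to -154.8°, crossing the antimeridian.

62.8°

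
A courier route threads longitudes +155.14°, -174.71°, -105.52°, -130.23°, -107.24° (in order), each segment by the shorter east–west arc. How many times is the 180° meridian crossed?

Leg 1: +155.14° → -174.71°, shortest Δλ = 30.15° (east) — crosses 180°.
Leg 2: -174.71° → -105.52°, shortest Δλ = 69.19° (east) — does not cross 180°.
Leg 3: -105.52° → -130.23°, shortest Δλ = -24.71° (west) — does not cross 180°.
Leg 4: -130.23° → -107.24°, shortest Δλ = 22.99° (east) — does not cross 180°.
Total crossings: 1.

1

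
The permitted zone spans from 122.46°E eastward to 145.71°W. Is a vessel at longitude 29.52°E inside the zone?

Band width going east from +122.46° to -145.71°: ((-145.71 − 122.46) mod 360) = 91.83°.
Offset of +29.52° east of the west edge: ((29.52 − 122.46) mod 360) = 267.06°.
267.06° > 91.83° ⇒ outside.

No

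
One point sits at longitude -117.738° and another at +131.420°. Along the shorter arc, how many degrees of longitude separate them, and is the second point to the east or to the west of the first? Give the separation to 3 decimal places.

110.842° west

Raw difference: 131.420 − -117.738 = 249.158°.
Normalise into (−180°, 180°]: 249.158° − 360° = -110.842°.
Negative ⇒ the second point lies to the west; separation 110.842°.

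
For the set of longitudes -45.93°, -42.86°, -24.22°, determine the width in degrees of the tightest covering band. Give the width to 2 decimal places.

21.71°

Sort the longitudes: -45.93°, -42.86°, -24.22°.
Eastward gaps between consecutive values (wrapping around): 3.07°, 18.64°, 338.29°.
Largest gap = 338.29° ⇒ minimal covering band is its complement: 360° − 338.29° = 21.71°.
Band runs from -45.93° eastward to -24.22°.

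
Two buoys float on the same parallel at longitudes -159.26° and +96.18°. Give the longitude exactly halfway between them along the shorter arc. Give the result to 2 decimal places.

Signed shortest Δλ from -159.26° to +96.18° is -104.56°.
Midpoint longitude = -159.26° + (-104.56°)/2 = -159.26° − 52.28° = -211.54°.
Normalise into (−180°, 180°]: +148.46°.
(The naïve average (-159.26 + +96.18)/2 = -31.54° is on the wrong side of the globe.)

+148.46°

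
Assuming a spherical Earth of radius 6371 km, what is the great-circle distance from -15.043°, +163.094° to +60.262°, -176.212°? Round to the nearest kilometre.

Δλ = -176.212 − 163.094 = -339.306°; wrapped into (−180°, 180°]: 20.694°.
Δφ = 60.262 − -15.043 = 75.305°.
a = sin²(Δφ/2) + cos φ₁ · cos φ₂ · sin²(Δλ/2) = 0.388617.
c = 2·atan2(√a, √(1−a)) = 1.34614 rad → d = 6371·c ≈ 8576.29 km.

8576 km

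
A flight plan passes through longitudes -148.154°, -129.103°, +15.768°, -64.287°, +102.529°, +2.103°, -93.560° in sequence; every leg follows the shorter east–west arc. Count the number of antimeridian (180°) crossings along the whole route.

Leg 1: -148.154° → -129.103°, shortest Δλ = 19.051° (east) — does not cross 180°.
Leg 2: -129.103° → +15.768°, shortest Δλ = 144.871° (east) — does not cross 180°.
Leg 3: +15.768° → -64.287°, shortest Δλ = -80.055° (west) — does not cross 180°.
Leg 4: -64.287° → +102.529°, shortest Δλ = 166.816° (east) — does not cross 180°.
Leg 5: +102.529° → +2.103°, shortest Δλ = -100.426° (west) — does not cross 180°.
Leg 6: +2.103° → -93.560°, shortest Δλ = -95.663° (west) — does not cross 180°.
Total crossings: 0.

0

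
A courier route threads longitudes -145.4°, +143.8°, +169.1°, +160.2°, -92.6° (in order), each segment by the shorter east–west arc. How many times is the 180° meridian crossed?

2

Leg 1: -145.4° → +143.8°, shortest Δλ = -70.8° (west) — crosses 180°.
Leg 2: +143.8° → +169.1°, shortest Δλ = 25.3° (east) — does not cross 180°.
Leg 3: +169.1° → +160.2°, shortest Δλ = -8.9° (west) — does not cross 180°.
Leg 4: +160.2° → -92.6°, shortest Δλ = 107.2° (east) — crosses 180°.
Total crossings: 2.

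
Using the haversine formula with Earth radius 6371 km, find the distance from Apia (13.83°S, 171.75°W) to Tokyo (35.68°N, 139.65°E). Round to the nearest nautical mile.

Δλ = 139.65 − -171.75 = 311.40°; wrapped into (−180°, 180°]: -48.60°.
Δφ = 35.68 − -13.83 = 49.51°.
a = sin²(Δφ/2) + cos φ₁ · cos φ₂ · sin²(Δλ/2) = 0.308911.
c = 2·atan2(√a, √(1−a)) = 1.17864 rad → d = 6371·c ≈ 7509.14 km ≈ 4054.61 nmi.

4055 nmi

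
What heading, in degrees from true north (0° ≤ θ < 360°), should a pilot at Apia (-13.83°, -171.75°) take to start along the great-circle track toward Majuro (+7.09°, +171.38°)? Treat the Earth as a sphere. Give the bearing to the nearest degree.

320°

Δλ = 171.38 − -171.75 = 343.13°; wrapped into (−180°, 180°]: -16.87°.
θ = atan2( sin Δλ · cos φ₂ , cos φ₁ · sin φ₂ − sin φ₁ · cos φ₂ · cos Δλ )
  = atan2(-0.28798, 0.34686) = -39.702° → normalised to [0°, 360°): 320.298°.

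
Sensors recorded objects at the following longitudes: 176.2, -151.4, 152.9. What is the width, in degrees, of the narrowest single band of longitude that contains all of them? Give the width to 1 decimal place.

55.7°

Sort the longitudes: -151.4°, +152.9°, +176.2°.
Eastward gaps between consecutive values (wrapping around): 304.3°, 23.3°, 32.4°.
Largest gap = 304.3° ⇒ minimal covering band is its complement: 360° − 304.3° = 55.7°.
Band runs from +152.9° eastward to -151.4°, crossing the antimeridian.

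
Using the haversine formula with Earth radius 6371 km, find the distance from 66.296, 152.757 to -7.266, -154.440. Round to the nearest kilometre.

Δλ = -154.440 − 152.757 = -307.197°; wrapped into (−180°, 180°]: 52.803°.
Δφ = -7.266 − 66.296 = -73.562°.
a = sin²(Δφ/2) + cos φ₁ · cos φ₂ · sin²(Δλ/2) = 0.437359.
c = 2·atan2(√a, √(1−a)) = 1.44518 rad → d = 6371·c ≈ 9207.27 km.

9207 km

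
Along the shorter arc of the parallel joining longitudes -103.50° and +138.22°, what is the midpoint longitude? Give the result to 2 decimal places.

Signed shortest Δλ from -103.50° to +138.22° is -118.28°.
Midpoint longitude = -103.50° + (-118.28°)/2 = -103.50° − 59.14° = -162.64°.
(The naïve average (-103.50 + +138.22)/2 = 17.36° is on the wrong side of the globe.)

-162.64°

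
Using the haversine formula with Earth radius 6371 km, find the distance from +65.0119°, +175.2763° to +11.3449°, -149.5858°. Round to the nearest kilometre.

Δλ = -149.5858 − 175.2763 = -324.8621°; wrapped into (−180°, 180°]: 35.1379°.
Δφ = 11.3449 − 65.0119 = -53.6670°.
a = sin²(Δφ/2) + cos φ₁ · cos φ₂ · sin²(Δλ/2) = 0.241499.
c = 2·atan2(√a, √(1−a)) = 1.02745 rad → d = 6371·c ≈ 6545.90 km.

6546 km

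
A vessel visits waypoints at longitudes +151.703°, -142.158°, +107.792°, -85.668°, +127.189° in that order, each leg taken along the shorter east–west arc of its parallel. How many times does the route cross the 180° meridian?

4

Leg 1: +151.703° → -142.158°, shortest Δλ = 66.139° (east) — crosses 180°.
Leg 2: -142.158° → +107.792°, shortest Δλ = -110.05° (west) — crosses 180°.
Leg 3: +107.792° → -85.668°, shortest Δλ = 166.54° (east) — crosses 180°.
Leg 4: -85.668° → +127.189°, shortest Δλ = -147.143° (west) — crosses 180°.
Total crossings: 4.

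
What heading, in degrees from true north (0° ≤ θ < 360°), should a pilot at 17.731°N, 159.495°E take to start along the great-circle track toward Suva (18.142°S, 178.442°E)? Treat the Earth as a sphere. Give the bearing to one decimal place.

Δλ = 178.442 − 159.495 = 18.947°.
θ = atan2( sin Δλ · cos φ₂ , cos φ₁ · sin φ₂ − sin φ₁ · cos φ₂ · cos Δλ )
  = atan2(0.30855, -0.57031) = 151.585° → normalised to [0°, 360°): 151.585°.

151.6°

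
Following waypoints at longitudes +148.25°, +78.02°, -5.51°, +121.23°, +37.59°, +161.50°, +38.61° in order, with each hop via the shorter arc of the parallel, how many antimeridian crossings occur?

Leg 1: +148.25° → +78.02°, shortest Δλ = -70.23° (west) — does not cross 180°.
Leg 2: +78.02° → -5.51°, shortest Δλ = -83.53° (west) — does not cross 180°.
Leg 3: -5.51° → +121.23°, shortest Δλ = 126.74° (east) — does not cross 180°.
Leg 4: +121.23° → +37.59°, shortest Δλ = -83.64° (west) — does not cross 180°.
Leg 5: +37.59° → +161.50°, shortest Δλ = 123.91° (east) — does not cross 180°.
Leg 6: +161.50° → +38.61°, shortest Δλ = -122.89° (west) — does not cross 180°.
Total crossings: 0.

0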